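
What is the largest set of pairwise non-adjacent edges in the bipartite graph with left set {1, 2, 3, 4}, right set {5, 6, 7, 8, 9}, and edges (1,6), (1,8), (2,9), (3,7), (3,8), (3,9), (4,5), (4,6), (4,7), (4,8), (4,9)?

Step 1: List the neighbors of each left vertex:
  1: 6, 8
  2: 9
  3: 7, 8, 9
  4: 5, 6, 7, 8, 9

Step 2: Greedily match left vertices, then look for augmenting paths:
  Match 1 -- 6
  Match 2 -- 9
  Match 3 -- 7
  Match 4 -- 5
  No augmenting path remains.

Step 3: Verify this is maximum:
  Matching size 4 = min(|L|, |R|) = min(4, 5), which is an upper bound, so this matching is maximum.

Maximum matching: {(1,6), (2,9), (3,7), (4,5)}
Size: 4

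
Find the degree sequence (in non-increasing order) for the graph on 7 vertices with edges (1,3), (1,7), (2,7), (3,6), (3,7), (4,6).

Step 1: Count edges incident to each vertex:
  deg(1) = 2 (neighbors: 3, 7)
  deg(2) = 1 (neighbors: 7)
  deg(3) = 3 (neighbors: 1, 6, 7)
  deg(4) = 1 (neighbors: 6)
  deg(5) = 0 (neighbors: none)
  deg(6) = 2 (neighbors: 3, 4)
  deg(7) = 3 (neighbors: 1, 2, 3)

Step 2: Sort degrees in non-increasing order:
  Degrees: [2, 1, 3, 1, 0, 2, 3] -> sorted: [3, 3, 2, 2, 1, 1, 0]

Degree sequence: [3, 3, 2, 2, 1, 1, 0]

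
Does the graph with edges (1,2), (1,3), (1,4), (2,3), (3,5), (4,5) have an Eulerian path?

Step 1: Find the degree of each vertex:
  deg(1) = 3
  deg(2) = 2
  deg(3) = 3
  deg(4) = 2
  deg(5) = 2

Step 2: Count vertices with odd degree:
  Odd-degree vertices: 1, 3 (2 total)

Step 3: Apply Euler's theorem:
  - Eulerian circuit exists iff graph is connected and all vertices have even degree
  - Eulerian path exists iff graph is connected and has 0 or 2 odd-degree vertices

Graph is connected with exactly 2 odd-degree vertices (1, 3).
Eulerian path exists (starting and ending at the odd-degree vertices), but no Eulerian circuit.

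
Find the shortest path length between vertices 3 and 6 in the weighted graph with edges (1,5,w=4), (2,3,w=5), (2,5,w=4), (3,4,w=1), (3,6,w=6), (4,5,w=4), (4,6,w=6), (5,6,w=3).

Step 1: Build adjacency list with weights:
  1: 5(w=4)
  2: 3(w=5), 5(w=4)
  3: 2(w=5), 4(w=1), 6(w=6)
  4: 3(w=1), 5(w=4), 6(w=6)
  5: 1(w=4), 2(w=4), 4(w=4), 6(w=3)
  6: 3(w=6), 4(w=6), 5(w=3)

Step 2: Apply Dijkstra's algorithm from vertex 3:
  Visit vertex 3 (distance=0)
    Update dist[2] = 5
    Update dist[4] = 1
    Update dist[6] = 6
  Visit vertex 4 (distance=1)
    Update dist[5] = 5
  Visit vertex 2 (distance=5)
  Visit vertex 5 (distance=5)
    Update dist[1] = 9
  Visit vertex 6 (distance=6)

Step 3: Shortest path: 3 -> 6
Total weight: 6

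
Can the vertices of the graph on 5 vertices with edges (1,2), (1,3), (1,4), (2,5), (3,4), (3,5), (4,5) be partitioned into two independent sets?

Step 1: Attempt 2-coloring using BFS:
  Start at vertex 1, assign color 0
  Color vertex 2 with color 1 (neighbor of 1)
  Color vertex 3 with color 1 (neighbor of 1)
  Color vertex 4 with color 1 (neighbor of 1)
  Color vertex 5 with color 0 (neighbor of 2)

Step 2: Conflict found! Vertices 3 and 4 are adjacent but have the same color.
This means the graph contains an odd cycle.

The graph is NOT bipartite.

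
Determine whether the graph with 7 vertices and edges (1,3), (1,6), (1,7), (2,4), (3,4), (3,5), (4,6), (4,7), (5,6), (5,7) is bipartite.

Step 1: Attempt 2-coloring using BFS:
  Start at vertex 1, assign color 0
  Color vertex 3 with color 1 (neighbor of 1)
  Color vertex 6 with color 1 (neighbor of 1)
  Color vertex 7 with color 1 (neighbor of 1)
  Color vertex 4 with color 0 (neighbor of 3)
  Color vertex 5 with color 0 (neighbor of 3)
  Color vertex 2 with color 1 (neighbor of 4)

Step 2: 2-coloring succeeded. No conflicts found.
  Set A (color 0): {1, 4, 5}
  Set B (color 1): {2, 3, 6, 7}

The graph is bipartite with partition {1, 4, 5}, {2, 3, 6, 7}.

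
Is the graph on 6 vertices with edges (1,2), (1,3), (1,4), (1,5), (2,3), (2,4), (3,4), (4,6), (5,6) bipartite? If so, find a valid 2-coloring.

Step 1: Attempt 2-coloring using BFS:
  Start at vertex 1, assign color 0
  Color vertex 2 with color 1 (neighbor of 1)
  Color vertex 3 with color 1 (neighbor of 1)
  Color vertex 4 with color 1 (neighbor of 1)
  Color vertex 5 with color 1 (neighbor of 1)

Step 2: Conflict found! Vertices 2 and 3 are adjacent but have the same color.
This means the graph contains an odd cycle.

The graph is NOT bipartite.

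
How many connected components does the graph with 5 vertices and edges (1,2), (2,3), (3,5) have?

Step 1: Build adjacency list from edges:
  1: 2
  2: 1, 3
  3: 2, 5
  4: (none)
  5: 3

Step 2: Run BFS/DFS from vertex 1:
  Visited: {1, 2, 3, 5}
  Reached 4 of 5 vertices

Step 3: Only 4 of 5 vertices reached. Graph is disconnected.
Connected components: {1, 2, 3, 5}, {4}
Number of connected components: 2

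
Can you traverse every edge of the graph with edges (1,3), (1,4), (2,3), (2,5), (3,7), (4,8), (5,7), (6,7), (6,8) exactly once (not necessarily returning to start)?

Step 1: Find the degree of each vertex:
  deg(1) = 2
  deg(2) = 2
  deg(3) = 3
  deg(4) = 2
  deg(5) = 2
  deg(6) = 2
  deg(7) = 3
  deg(8) = 2

Step 2: Count vertices with odd degree:
  Odd-degree vertices: 3, 7 (2 total)

Step 3: Apply Euler's theorem:
  - Eulerian circuit exists iff graph is connected and all vertices have even degree
  - Eulerian path exists iff graph is connected and has 0 or 2 odd-degree vertices

Graph is connected with exactly 2 odd-degree vertices (3, 7).
Eulerian path exists (starting and ending at the odd-degree vertices), but no Eulerian circuit.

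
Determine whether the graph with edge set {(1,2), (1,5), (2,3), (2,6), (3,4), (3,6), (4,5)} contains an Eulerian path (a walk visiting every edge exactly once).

Step 1: Find the degree of each vertex:
  deg(1) = 2
  deg(2) = 3
  deg(3) = 3
  deg(4) = 2
  deg(5) = 2
  deg(6) = 2

Step 2: Count vertices with odd degree:
  Odd-degree vertices: 2, 3 (2 total)

Step 3: Apply Euler's theorem:
  - Eulerian circuit exists iff graph is connected and all vertices have even degree
  - Eulerian path exists iff graph is connected and has 0 or 2 odd-degree vertices

Graph is connected with exactly 2 odd-degree vertices (2, 3).
Eulerian path exists (starting and ending at the odd-degree vertices), but no Eulerian circuit.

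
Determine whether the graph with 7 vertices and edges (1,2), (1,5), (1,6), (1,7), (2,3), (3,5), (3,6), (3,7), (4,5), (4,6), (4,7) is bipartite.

Step 1: Attempt 2-coloring using BFS:
  Start at vertex 1, assign color 0
  Color vertex 2 with color 1 (neighbor of 1)
  Color vertex 5 with color 1 (neighbor of 1)
  Color vertex 6 with color 1 (neighbor of 1)
  Color vertex 7 with color 1 (neighbor of 1)
  Color vertex 3 with color 0 (neighbor of 2)
  Color vertex 4 with color 0 (neighbor of 5)

Step 2: 2-coloring succeeded. No conflicts found.
  Set A (color 0): {1, 3, 4}
  Set B (color 1): {2, 5, 6, 7}

The graph is bipartite with partition {1, 3, 4}, {2, 5, 6, 7}.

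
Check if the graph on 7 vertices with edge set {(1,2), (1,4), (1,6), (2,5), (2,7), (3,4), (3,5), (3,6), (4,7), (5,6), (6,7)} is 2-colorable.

Step 1: Attempt 2-coloring using BFS:
  Start at vertex 1, assign color 0
  Color vertex 2 with color 1 (neighbor of 1)
  Color vertex 4 with color 1 (neighbor of 1)
  Color vertex 6 with color 1 (neighbor of 1)
  Color vertex 5 with color 0 (neighbor of 2)
  Color vertex 7 with color 0 (neighbor of 2)
  Color vertex 3 with color 0 (neighbor of 4)

Step 2: Conflict found! Vertices 5 and 3 are adjacent but have the same color.
This means the graph contains an odd cycle.

The graph is NOT bipartite.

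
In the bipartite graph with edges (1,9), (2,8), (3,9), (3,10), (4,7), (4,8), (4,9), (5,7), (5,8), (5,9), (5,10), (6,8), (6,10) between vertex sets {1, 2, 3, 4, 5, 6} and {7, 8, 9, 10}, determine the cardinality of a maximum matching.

Step 1: List the neighbors of each left vertex:
  1: 9
  2: 8
  3: 9, 10
  4: 7, 8, 9
  5: 7, 8, 9, 10
  6: 8, 10

Step 2: Greedily match left vertices, then look for augmenting paths:
  Match 1 -- 9
  Match 2 -- 8
  Match 3 -- 10
  Match 4 -- 7
  No augmenting path remains.

Step 3: Verify this is maximum:
  Matching size 4 = min(|L|, |R|) = min(6, 4), which is an upper bound, so this matching is maximum.

Maximum matching: {(1,9), (2,8), (3,10), (4,7)}
Size: 4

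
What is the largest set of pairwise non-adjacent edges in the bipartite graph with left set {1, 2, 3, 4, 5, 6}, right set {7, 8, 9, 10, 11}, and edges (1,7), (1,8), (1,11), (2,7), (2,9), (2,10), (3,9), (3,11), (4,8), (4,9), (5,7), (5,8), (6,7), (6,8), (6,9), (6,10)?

Step 1: List the neighbors of each left vertex:
  1: 7, 8, 11
  2: 7, 9, 10
  3: 9, 11
  4: 8, 9
  5: 7, 8
  6: 7, 8, 9, 10

Step 2: Greedily match left vertices, then look for augmenting paths:
  Match 1 -- 7
  Match 2 -- 9
  Match 3 -- 11
  Match 4 -- 8
  Match 6 -- 10
  No augmenting path remains.

Step 3: Verify this is maximum:
  Matching size 5 = min(|L|, |R|) = min(6, 5), which is an upper bound, so this matching is maximum.

Maximum matching: {(1,7), (2,9), (3,11), (4,8), (6,10)}
Size: 5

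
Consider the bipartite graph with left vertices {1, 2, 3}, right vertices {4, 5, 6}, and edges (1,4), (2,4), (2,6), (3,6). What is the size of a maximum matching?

Step 1: List the neighbors of each left vertex:
  1: 4
  2: 4, 6
  3: 6

Step 2: Greedily match left vertices, then look for augmenting paths:
  Match 1 -- 4
  Match 2 -- 6
  No augmenting path remains.

Step 3: Verify this is maximum:
  Matching has size 2. The vertex set {4, 6} covers every edge and has size 2; any matching has at most one edge per cover vertex, so 2 is maximum (König's theorem).

Maximum matching: {(1,4), (2,6)}
Size: 2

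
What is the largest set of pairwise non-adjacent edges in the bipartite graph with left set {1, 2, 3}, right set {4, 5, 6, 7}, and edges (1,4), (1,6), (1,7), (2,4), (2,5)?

Step 1: List the neighbors of each left vertex:
  1: 4, 6, 7
  2: 4, 5
  3: (none)

Step 2: Greedily match left vertices, then look for augmenting paths:
  Match 1 -- 4
  Match 2 -- 5
  No augmenting path remains.

Step 3: Verify this is maximum:
  Matching has size 2. The vertex set {1, 2} covers every edge and has size 2; any matching has at most one edge per cover vertex, so 2 is maximum (König's theorem).

Maximum matching: {(1,4), (2,5)}
Size: 2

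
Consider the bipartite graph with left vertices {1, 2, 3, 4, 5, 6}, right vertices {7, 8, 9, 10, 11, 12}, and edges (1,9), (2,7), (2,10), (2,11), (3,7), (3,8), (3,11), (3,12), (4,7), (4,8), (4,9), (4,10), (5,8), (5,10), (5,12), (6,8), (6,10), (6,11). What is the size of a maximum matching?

Step 1: List the neighbors of each left vertex:
  1: 9
  2: 7, 10, 11
  3: 7, 8, 11, 12
  4: 7, 8, 9, 10
  5: 8, 10, 12
  6: 8, 10, 11

Step 2: Greedily match left vertices, then look for augmenting paths:
  Match 1 -- 9
  Match 2 -- 7
  Match 3 -- 8
  Match 4 -- 10
  Match 5 -- 12
  Match 6 -- 11
  No augmenting path remains.

Step 3: Verify this is maximum:
  Matching size 6 = min(|L|, |R|) = min(6, 6), which is an upper bound, so this matching is maximum.

Maximum matching: {(1,9), (2,7), (3,8), (4,10), (5,12), (6,11)}
Size: 6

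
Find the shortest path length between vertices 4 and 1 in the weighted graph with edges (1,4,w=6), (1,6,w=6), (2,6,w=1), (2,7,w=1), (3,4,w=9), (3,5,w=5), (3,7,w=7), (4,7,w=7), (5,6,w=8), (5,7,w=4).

Step 1: Build adjacency list with weights:
  1: 4(w=6), 6(w=6)
  2: 6(w=1), 7(w=1)
  3: 4(w=9), 5(w=5), 7(w=7)
  4: 1(w=6), 3(w=9), 7(w=7)
  5: 3(w=5), 6(w=8), 7(w=4)
  6: 1(w=6), 2(w=1), 5(w=8)
  7: 2(w=1), 3(w=7), 4(w=7), 5(w=4)

Step 2: Apply Dijkstra's algorithm from vertex 4:
  Visit vertex 4 (distance=0)
    Update dist[1] = 6
    Update dist[3] = 9
    Update dist[7] = 7
  Visit vertex 1 (distance=6)
    Update dist[6] = 12

Step 3: Shortest path: 4 -> 1
Total weight: 6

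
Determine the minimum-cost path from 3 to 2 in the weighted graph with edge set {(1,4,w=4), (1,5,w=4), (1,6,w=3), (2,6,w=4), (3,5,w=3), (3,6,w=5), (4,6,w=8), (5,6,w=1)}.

Step 1: Build adjacency list with weights:
  1: 4(w=4), 5(w=4), 6(w=3)
  2: 6(w=4)
  3: 5(w=3), 6(w=5)
  4: 1(w=4), 6(w=8)
  5: 1(w=4), 3(w=3), 6(w=1)
  6: 1(w=3), 2(w=4), 3(w=5), 4(w=8), 5(w=1)

Step 2: Apply Dijkstra's algorithm from vertex 3:
  Visit vertex 3 (distance=0)
    Update dist[5] = 3
    Update dist[6] = 5
  Visit vertex 5 (distance=3)
    Update dist[1] = 7
    Update dist[6] = 4
  Visit vertex 6 (distance=4)
    Update dist[2] = 8
    Update dist[4] = 12
  Visit vertex 1 (distance=7)
    Update dist[4] = 11
  Visit vertex 2 (distance=8)

Step 3: Shortest path: 3 -> 5 -> 6 -> 2
Total weight: 3 + 1 + 4 = 8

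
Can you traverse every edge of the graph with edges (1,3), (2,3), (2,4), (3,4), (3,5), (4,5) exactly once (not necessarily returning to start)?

Step 1: Find the degree of each vertex:
  deg(1) = 1
  deg(2) = 2
  deg(3) = 4
  deg(4) = 3
  deg(5) = 2

Step 2: Count vertices with odd degree:
  Odd-degree vertices: 1, 4 (2 total)

Step 3: Apply Euler's theorem:
  - Eulerian circuit exists iff graph is connected and all vertices have even degree
  - Eulerian path exists iff graph is connected and has 0 or 2 odd-degree vertices

Graph is connected with exactly 2 odd-degree vertices (1, 4).
Eulerian path exists (starting and ending at the odd-degree vertices), but no Eulerian circuit.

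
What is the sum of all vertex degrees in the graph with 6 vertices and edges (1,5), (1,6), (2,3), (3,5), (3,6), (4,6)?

Step 1: Count edges incident to each vertex:
  deg(1) = 2 (neighbors: 5, 6)
  deg(2) = 1 (neighbors: 3)
  deg(3) = 3 (neighbors: 2, 5, 6)
  deg(4) = 1 (neighbors: 6)
  deg(5) = 2 (neighbors: 1, 3)
  deg(6) = 3 (neighbors: 1, 3, 4)

Step 2: Sum all degrees:
  2 + 1 + 3 + 1 + 2 + 3 = 12

Verification: sum of degrees = 2 * |E| = 2 * 6 = 12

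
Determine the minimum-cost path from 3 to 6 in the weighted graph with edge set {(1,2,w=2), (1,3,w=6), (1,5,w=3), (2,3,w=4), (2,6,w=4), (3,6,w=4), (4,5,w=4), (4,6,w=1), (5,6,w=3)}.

Step 1: Build adjacency list with weights:
  1: 2(w=2), 3(w=6), 5(w=3)
  2: 1(w=2), 3(w=4), 6(w=4)
  3: 1(w=6), 2(w=4), 6(w=4)
  4: 5(w=4), 6(w=1)
  5: 1(w=3), 4(w=4), 6(w=3)
  6: 2(w=4), 3(w=4), 4(w=1), 5(w=3)

Step 2: Apply Dijkstra's algorithm from vertex 3:
  Visit vertex 3 (distance=0)
    Update dist[1] = 6
    Update dist[2] = 4
    Update dist[6] = 4
  Visit vertex 2 (distance=4)
  Visit vertex 6 (distance=4)
    Update dist[4] = 5
    Update dist[5] = 7

Step 3: Shortest path: 3 -> 6
Total weight: 4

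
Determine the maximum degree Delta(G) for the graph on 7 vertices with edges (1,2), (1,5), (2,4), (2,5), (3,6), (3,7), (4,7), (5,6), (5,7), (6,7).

Step 1: Count edges incident to each vertex:
  deg(1) = 2 (neighbors: 2, 5)
  deg(2) = 3 (neighbors: 1, 4, 5)
  deg(3) = 2 (neighbors: 6, 7)
  deg(4) = 2 (neighbors: 2, 7)
  deg(5) = 4 (neighbors: 1, 2, 6, 7)
  deg(6) = 3 (neighbors: 3, 5, 7)
  deg(7) = 4 (neighbors: 3, 4, 5, 6)

Step 2: Find maximum:
  max(2, 3, 2, 2, 4, 3, 4) = 4 (vertex 5)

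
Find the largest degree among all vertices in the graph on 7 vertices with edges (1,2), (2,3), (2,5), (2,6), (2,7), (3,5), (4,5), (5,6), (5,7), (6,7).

Step 1: Count edges incident to each vertex:
  deg(1) = 1 (neighbors: 2)
  deg(2) = 5 (neighbors: 1, 3, 5, 6, 7)
  deg(3) = 2 (neighbors: 2, 5)
  deg(4) = 1 (neighbors: 5)
  deg(5) = 5 (neighbors: 2, 3, 4, 6, 7)
  deg(6) = 3 (neighbors: 2, 5, 7)
  deg(7) = 3 (neighbors: 2, 5, 6)

Step 2: Find maximum:
  max(1, 5, 2, 1, 5, 3, 3) = 5 (vertex 2)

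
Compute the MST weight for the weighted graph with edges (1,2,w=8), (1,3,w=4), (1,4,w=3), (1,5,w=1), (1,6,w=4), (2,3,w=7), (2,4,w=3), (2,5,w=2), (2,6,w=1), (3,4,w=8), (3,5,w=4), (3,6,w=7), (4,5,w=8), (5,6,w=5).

Apply Kruskal's algorithm (sort edges by weight, add if no cycle):

Sorted edges by weight:
  (1,5) w=1
  (2,6) w=1
  (2,5) w=2
  (1,4) w=3
  (2,4) w=3
  (1,3) w=4
  (1,6) w=4
  (3,5) w=4
  (5,6) w=5
  (2,3) w=7
  (3,6) w=7
  (1,2) w=8
  (3,4) w=8
  (4,5) w=8

Add edge (1,5) w=1 -- no cycle. Running total: 1
Add edge (2,6) w=1 -- no cycle. Running total: 2
Add edge (2,5) w=2 -- no cycle. Running total: 4
Add edge (1,4) w=3 -- no cycle. Running total: 7
Skip edge (2,4) w=3 -- would create cycle
Add edge (1,3) w=4 -- no cycle. Running total: 11

MST edges: (1,5,w=1), (2,6,w=1), (2,5,w=2), (1,4,w=3), (1,3,w=4)
Total MST weight: 1 + 1 + 2 + 3 + 4 = 11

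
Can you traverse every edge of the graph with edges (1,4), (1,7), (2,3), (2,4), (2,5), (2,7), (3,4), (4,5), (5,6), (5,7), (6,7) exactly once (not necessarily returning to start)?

Step 1: Find the degree of each vertex:
  deg(1) = 2
  deg(2) = 4
  deg(3) = 2
  deg(4) = 4
  deg(5) = 4
  deg(6) = 2
  deg(7) = 4

Step 2: Count vertices with odd degree:
  All vertices have even degree (0 odd-degree vertices)

Step 3: Apply Euler's theorem:
  - Eulerian circuit exists iff graph is connected and all vertices have even degree
  - Eulerian path exists iff graph is connected and has 0 or 2 odd-degree vertices

Graph is connected with 0 odd-degree vertices.
Both Eulerian circuit and Eulerian path exist.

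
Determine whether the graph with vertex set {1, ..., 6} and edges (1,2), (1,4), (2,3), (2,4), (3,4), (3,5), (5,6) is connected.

Step 1: Build adjacency list from edges:
  1: 2, 4
  2: 1, 3, 4
  3: 2, 4, 5
  4: 1, 2, 3
  5: 3, 6
  6: 5

Step 2: Run BFS/DFS from vertex 1:
  Visited: {1, 2, 4, 3, 5, 6}
  Reached 6 of 6 vertices

Step 3: All 6 vertices reached from vertex 1, so the graph is connected.
Answer: Yes, the graph is connected.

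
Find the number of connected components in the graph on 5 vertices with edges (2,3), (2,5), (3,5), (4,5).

Step 1: Build adjacency list from edges:
  1: (none)
  2: 3, 5
  3: 2, 5
  4: 5
  5: 2, 3, 4

Step 2: Run BFS/DFS from vertex 1:
  Visited: {1}
  Reached 1 of 5 vertices

Step 3: Only 1 of 5 vertices reached. Graph is disconnected.
Connected components: {1}, {2, 3, 4, 5}
Number of connected components: 2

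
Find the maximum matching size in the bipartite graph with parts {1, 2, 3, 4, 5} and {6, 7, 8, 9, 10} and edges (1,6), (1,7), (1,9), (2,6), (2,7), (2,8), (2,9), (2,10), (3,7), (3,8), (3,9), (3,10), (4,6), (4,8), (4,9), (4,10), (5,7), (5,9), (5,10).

Step 1: List the neighbors of each left vertex:
  1: 6, 7, 9
  2: 6, 7, 8, 9, 10
  3: 7, 8, 9, 10
  4: 6, 8, 9, 10
  5: 7, 9, 10

Step 2: Greedily match left vertices, then look for augmenting paths:
  Match 1 -- 6
  Match 2 -- 7
  Match 3 -- 8
  Match 4 -- 9
  Match 5 -- 10
  No augmenting path remains.

Step 3: Verify this is maximum:
  Matching size 5 = min(|L|, |R|) = min(5, 5), which is an upper bound, so this matching is maximum.

Maximum matching: {(1,6), (2,7), (3,8), (4,9), (5,10)}
Size: 5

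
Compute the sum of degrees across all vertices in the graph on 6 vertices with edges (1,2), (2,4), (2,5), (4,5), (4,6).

Step 1: Count edges incident to each vertex:
  deg(1) = 1 (neighbors: 2)
  deg(2) = 3 (neighbors: 1, 4, 5)
  deg(3) = 0 (neighbors: none)
  deg(4) = 3 (neighbors: 2, 5, 6)
  deg(5) = 2 (neighbors: 2, 4)
  deg(6) = 1 (neighbors: 4)

Step 2: Sum all degrees:
  1 + 3 + 0 + 3 + 2 + 1 = 10

Verification: sum of degrees = 2 * |E| = 2 * 5 = 10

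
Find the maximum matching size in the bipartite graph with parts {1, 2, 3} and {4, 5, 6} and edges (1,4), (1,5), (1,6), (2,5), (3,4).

Step 1: List the neighbors of each left vertex:
  1: 4, 5, 6
  2: 5
  3: 4

Step 2: Greedily match left vertices, then look for augmenting paths:
  Match 1 -- 6
  Match 2 -- 5
  Match 3 -- 4
  No augmenting path remains.

Step 3: Verify this is maximum:
  Matching size 3 = min(|L|, |R|) = min(3, 3), which is an upper bound, so this matching is maximum.

Maximum matching: {(1,6), (2,5), (3,4)}
Size: 3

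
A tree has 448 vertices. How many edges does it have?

A tree on n vertices always has exactly n - 1 edges.
For n = 448: edges = 448 - 1 = 447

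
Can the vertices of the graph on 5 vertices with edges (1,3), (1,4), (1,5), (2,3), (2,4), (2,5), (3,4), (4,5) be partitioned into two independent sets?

Step 1: Attempt 2-coloring using BFS:
  Start at vertex 1, assign color 0
  Color vertex 3 with color 1 (neighbor of 1)
  Color vertex 4 with color 1 (neighbor of 1)
  Color vertex 5 with color 1 (neighbor of 1)
  Color vertex 2 with color 0 (neighbor of 3)

Step 2: Conflict found! Vertices 3 and 4 are adjacent but have the same color.
This means the graph contains an odd cycle.

The graph is NOT bipartite.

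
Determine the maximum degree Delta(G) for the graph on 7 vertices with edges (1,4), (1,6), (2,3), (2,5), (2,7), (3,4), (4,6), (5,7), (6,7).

Step 1: Count edges incident to each vertex:
  deg(1) = 2 (neighbors: 4, 6)
  deg(2) = 3 (neighbors: 3, 5, 7)
  deg(3) = 2 (neighbors: 2, 4)
  deg(4) = 3 (neighbors: 1, 3, 6)
  deg(5) = 2 (neighbors: 2, 7)
  deg(6) = 3 (neighbors: 1, 4, 7)
  deg(7) = 3 (neighbors: 2, 5, 6)

Step 2: Find maximum:
  max(2, 3, 2, 3, 2, 3, 3) = 3 (vertex 2)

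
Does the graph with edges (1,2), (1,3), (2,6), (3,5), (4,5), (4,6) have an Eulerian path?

Step 1: Find the degree of each vertex:
  deg(1) = 2
  deg(2) = 2
  deg(3) = 2
  deg(4) = 2
  deg(5) = 2
  deg(6) = 2

Step 2: Count vertices with odd degree:
  All vertices have even degree (0 odd-degree vertices)

Step 3: Apply Euler's theorem:
  - Eulerian circuit exists iff graph is connected and all vertices have even degree
  - Eulerian path exists iff graph is connected and has 0 or 2 odd-degree vertices

Graph is connected with 0 odd-degree vertices.
Both Eulerian circuit and Eulerian path exist.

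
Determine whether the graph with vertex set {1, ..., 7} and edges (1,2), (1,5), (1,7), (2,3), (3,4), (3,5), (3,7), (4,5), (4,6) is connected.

Step 1: Build adjacency list from edges:
  1: 2, 5, 7
  2: 1, 3
  3: 2, 4, 5, 7
  4: 3, 5, 6
  5: 1, 3, 4
  6: 4
  7: 1, 3

Step 2: Run BFS/DFS from vertex 1:
  Visited: {1, 2, 5, 7, 3, 4, 6}
  Reached 7 of 7 vertices

Step 3: All 7 vertices reached from vertex 1, so the graph is connected.
Answer: Yes, the graph is connected.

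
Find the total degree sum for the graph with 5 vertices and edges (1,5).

Step 1: Count edges incident to each vertex:
  deg(1) = 1 (neighbors: 5)
  deg(2) = 0 (neighbors: none)
  deg(3) = 0 (neighbors: none)
  deg(4) = 0 (neighbors: none)
  deg(5) = 1 (neighbors: 1)

Step 2: Sum all degrees:
  1 + 0 + 0 + 0 + 1 = 2

Verification: sum of degrees = 2 * |E| = 2 * 1 = 2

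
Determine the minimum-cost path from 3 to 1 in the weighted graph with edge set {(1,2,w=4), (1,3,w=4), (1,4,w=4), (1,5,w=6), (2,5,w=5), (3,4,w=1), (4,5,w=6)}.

Step 1: Build adjacency list with weights:
  1: 2(w=4), 3(w=4), 4(w=4), 5(w=6)
  2: 1(w=4), 5(w=5)
  3: 1(w=4), 4(w=1)
  4: 1(w=4), 3(w=1), 5(w=6)
  5: 1(w=6), 2(w=5), 4(w=6)

Step 2: Apply Dijkstra's algorithm from vertex 3:
  Visit vertex 3 (distance=0)
    Update dist[1] = 4
    Update dist[4] = 1
  Visit vertex 4 (distance=1)
    Update dist[5] = 7
  Visit vertex 1 (distance=4)
    Update dist[2] = 8

Step 3: Shortest path: 3 -> 1
Total weight: 4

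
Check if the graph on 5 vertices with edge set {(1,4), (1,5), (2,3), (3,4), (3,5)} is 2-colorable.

Step 1: Attempt 2-coloring using BFS:
  Start at vertex 1, assign color 0
  Color vertex 4 with color 1 (neighbor of 1)
  Color vertex 5 with color 1 (neighbor of 1)
  Color vertex 3 with color 0 (neighbor of 4)
  Color vertex 2 with color 1 (neighbor of 3)

Step 2: 2-coloring succeeded. No conflicts found.
  Set A (color 0): {1, 3}
  Set B (color 1): {2, 4, 5}

The graph is bipartite with partition {1, 3}, {2, 4, 5}.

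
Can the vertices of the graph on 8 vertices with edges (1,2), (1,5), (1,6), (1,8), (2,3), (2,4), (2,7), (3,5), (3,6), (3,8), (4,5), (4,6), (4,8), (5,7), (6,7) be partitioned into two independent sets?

Step 1: Attempt 2-coloring using BFS:
  Start at vertex 1, assign color 0
  Color vertex 2 with color 1 (neighbor of 1)
  Color vertex 5 with color 1 (neighbor of 1)
  Color vertex 6 with color 1 (neighbor of 1)
  Color vertex 8 with color 1 (neighbor of 1)
  Color vertex 3 with color 0 (neighbor of 2)
  Color vertex 4 with color 0 (neighbor of 2)
  Color vertex 7 with color 0 (neighbor of 2)

Step 2: 2-coloring succeeded. No conflicts found.
  Set A (color 0): {1, 3, 4, 7}
  Set B (color 1): {2, 5, 6, 8}

The graph is bipartite with partition {1, 3, 4, 7}, {2, 5, 6, 8}.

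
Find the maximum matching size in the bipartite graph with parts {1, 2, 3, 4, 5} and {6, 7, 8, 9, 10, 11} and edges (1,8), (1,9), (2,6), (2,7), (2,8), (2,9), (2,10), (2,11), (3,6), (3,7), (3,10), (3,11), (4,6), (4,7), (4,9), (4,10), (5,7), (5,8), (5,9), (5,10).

Step 1: List the neighbors of each left vertex:
  1: 8, 9
  2: 6, 7, 8, 9, 10, 11
  3: 6, 7, 10, 11
  4: 6, 7, 9, 10
  5: 7, 8, 9, 10

Step 2: Greedily match left vertices, then look for augmenting paths:
  Match 1 -- 8
  Match 2 -- 6
  Match 3 -- 7
  Match 4 -- 9
  Match 5 -- 10
  No augmenting path remains.

Step 3: Verify this is maximum:
  Matching size 5 = min(|L|, |R|) = min(5, 6), which is an upper bound, so this matching is maximum.

Maximum matching: {(1,8), (2,6), (3,7), (4,9), (5,10)}
Size: 5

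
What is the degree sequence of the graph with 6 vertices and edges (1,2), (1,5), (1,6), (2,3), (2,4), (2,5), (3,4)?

Step 1: Count edges incident to each vertex:
  deg(1) = 3 (neighbors: 2, 5, 6)
  deg(2) = 4 (neighbors: 1, 3, 4, 5)
  deg(3) = 2 (neighbors: 2, 4)
  deg(4) = 2 (neighbors: 2, 3)
  deg(5) = 2 (neighbors: 1, 2)
  deg(6) = 1 (neighbors: 1)

Step 2: Sort degrees in non-increasing order:
  Degrees: [3, 4, 2, 2, 2, 1] -> sorted: [4, 3, 2, 2, 2, 1]

Degree sequence: [4, 3, 2, 2, 2, 1]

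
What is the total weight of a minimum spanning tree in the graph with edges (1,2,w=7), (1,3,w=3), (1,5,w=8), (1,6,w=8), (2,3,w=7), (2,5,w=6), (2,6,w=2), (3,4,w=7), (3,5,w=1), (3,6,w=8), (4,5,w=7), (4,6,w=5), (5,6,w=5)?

Apply Kruskal's algorithm (sort edges by weight, add if no cycle):

Sorted edges by weight:
  (3,5) w=1
  (2,6) w=2
  (1,3) w=3
  (4,6) w=5
  (5,6) w=5
  (2,5) w=6
  (1,2) w=7
  (2,3) w=7
  (3,4) w=7
  (4,5) w=7
  (1,5) w=8
  (1,6) w=8
  (3,6) w=8

Add edge (3,5) w=1 -- no cycle. Running total: 1
Add edge (2,6) w=2 -- no cycle. Running total: 3
Add edge (1,3) w=3 -- no cycle. Running total: 6
Add edge (4,6) w=5 -- no cycle. Running total: 11
Add edge (5,6) w=5 -- no cycle. Running total: 16

MST edges: (3,5,w=1), (2,6,w=2), (1,3,w=3), (4,6,w=5), (5,6,w=5)
Total MST weight: 1 + 2 + 3 + 5 + 5 = 16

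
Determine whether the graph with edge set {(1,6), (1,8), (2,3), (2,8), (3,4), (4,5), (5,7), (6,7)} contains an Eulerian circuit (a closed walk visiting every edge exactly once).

Step 1: Find the degree of each vertex:
  deg(1) = 2
  deg(2) = 2
  deg(3) = 2
  deg(4) = 2
  deg(5) = 2
  deg(6) = 2
  deg(7) = 2
  deg(8) = 2

Step 2: Count vertices with odd degree:
  All vertices have even degree (0 odd-degree vertices)

Step 3: Apply Euler's theorem:
  - Eulerian circuit exists iff graph is connected and all vertices have even degree
  - Eulerian path exists iff graph is connected and has 0 or 2 odd-degree vertices

Graph is connected with 0 odd-degree vertices.
Both Eulerian circuit and Eulerian path exist.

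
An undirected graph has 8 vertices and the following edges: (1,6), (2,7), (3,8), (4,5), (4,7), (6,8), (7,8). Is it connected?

Step 1: Build adjacency list from edges:
  1: 6
  2: 7
  3: 8
  4: 5, 7
  5: 4
  6: 1, 8
  7: 2, 4, 8
  8: 3, 6, 7

Step 2: Run BFS/DFS from vertex 1:
  Visited: {1, 6, 8, 3, 7, 2, 4, 5}
  Reached 8 of 8 vertices

Step 3: All 8 vertices reached from vertex 1, so the graph is connected.
Answer: Yes, the graph is connected.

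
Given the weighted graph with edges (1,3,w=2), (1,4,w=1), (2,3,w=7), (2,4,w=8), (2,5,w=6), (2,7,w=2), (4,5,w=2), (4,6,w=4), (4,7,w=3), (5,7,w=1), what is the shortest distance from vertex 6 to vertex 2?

Step 1: Build adjacency list with weights:
  1: 3(w=2), 4(w=1)
  2: 3(w=7), 4(w=8), 5(w=6), 7(w=2)
  3: 1(w=2), 2(w=7)
  4: 1(w=1), 2(w=8), 5(w=2), 6(w=4), 7(w=3)
  5: 2(w=6), 4(w=2), 7(w=1)
  6: 4(w=4)
  7: 2(w=2), 4(w=3), 5(w=1)

Step 2: Apply Dijkstra's algorithm from vertex 6:
  Visit vertex 6 (distance=0)
    Update dist[4] = 4
  Visit vertex 4 (distance=4)
    Update dist[1] = 5
    Update dist[2] = 12
    Update dist[5] = 6
    Update dist[7] = 7
  Visit vertex 1 (distance=5)
    Update dist[3] = 7
  Visit vertex 5 (distance=6)
  Visit vertex 3 (distance=7)
  Visit vertex 7 (distance=7)
    Update dist[2] = 9
  Visit vertex 2 (distance=9)

Step 3: Shortest path: 6 -> 4 -> 7 -> 2
Total weight: 4 + 3 + 2 = 9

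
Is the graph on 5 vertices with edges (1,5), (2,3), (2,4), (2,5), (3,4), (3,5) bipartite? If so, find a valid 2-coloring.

Step 1: Attempt 2-coloring using BFS:
  Start at vertex 1, assign color 0
  Color vertex 5 with color 1 (neighbor of 1)
  Color vertex 2 with color 0 (neighbor of 5)
  Color vertex 3 with color 0 (neighbor of 5)

Step 2: Conflict found! Vertices 2 and 3 are adjacent but have the same color.
This means the graph contains an odd cycle.

The graph is NOT bipartite.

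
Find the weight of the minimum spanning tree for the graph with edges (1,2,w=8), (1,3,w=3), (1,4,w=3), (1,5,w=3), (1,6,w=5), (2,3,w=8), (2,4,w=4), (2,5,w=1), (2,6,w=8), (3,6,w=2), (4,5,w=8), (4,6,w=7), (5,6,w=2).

Apply Kruskal's algorithm (sort edges by weight, add if no cycle):

Sorted edges by weight:
  (2,5) w=1
  (3,6) w=2
  (5,6) w=2
  (1,5) w=3
  (1,4) w=3
  (1,3) w=3
  (2,4) w=4
  (1,6) w=5
  (4,6) w=7
  (1,2) w=8
  (2,3) w=8
  (2,6) w=8
  (4,5) w=8

Add edge (2,5) w=1 -- no cycle. Running total: 1
Add edge (3,6) w=2 -- no cycle. Running total: 3
Add edge (5,6) w=2 -- no cycle. Running total: 5
Add edge (1,5) w=3 -- no cycle. Running total: 8
Add edge (1,4) w=3 -- no cycle. Running total: 11

MST edges: (2,5,w=1), (3,6,w=2), (5,6,w=2), (1,5,w=3), (1,4,w=3)
Total MST weight: 1 + 2 + 2 + 3 + 3 = 11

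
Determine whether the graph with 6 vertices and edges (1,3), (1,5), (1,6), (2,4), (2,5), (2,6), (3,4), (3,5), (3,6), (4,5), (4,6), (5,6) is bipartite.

Step 1: Attempt 2-coloring using BFS:
  Start at vertex 1, assign color 0
  Color vertex 3 with color 1 (neighbor of 1)
  Color vertex 5 with color 1 (neighbor of 1)
  Color vertex 6 with color 1 (neighbor of 1)
  Color vertex 4 with color 0 (neighbor of 3)

Step 2: Conflict found! Vertices 3 and 5 are adjacent but have the same color.
This means the graph contains an odd cycle.

The graph is NOT bipartite.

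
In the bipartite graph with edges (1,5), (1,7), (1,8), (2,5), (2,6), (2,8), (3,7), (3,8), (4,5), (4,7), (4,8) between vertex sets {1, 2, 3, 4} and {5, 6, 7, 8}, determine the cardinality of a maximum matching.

Step 1: List the neighbors of each left vertex:
  1: 5, 7, 8
  2: 5, 6, 8
  3: 7, 8
  4: 5, 7, 8

Step 2: Greedily match left vertices, then look for augmenting paths:
  Match 1 -- 5
  Match 2 -- 6
  Match 3 -- 7
  Match 4 -- 8
  No augmenting path remains.

Step 3: Verify this is maximum:
  Matching size 4 = min(|L|, |R|) = min(4, 4), which is an upper bound, so this matching is maximum.

Maximum matching: {(1,5), (2,6), (3,7), (4,8)}
Size: 4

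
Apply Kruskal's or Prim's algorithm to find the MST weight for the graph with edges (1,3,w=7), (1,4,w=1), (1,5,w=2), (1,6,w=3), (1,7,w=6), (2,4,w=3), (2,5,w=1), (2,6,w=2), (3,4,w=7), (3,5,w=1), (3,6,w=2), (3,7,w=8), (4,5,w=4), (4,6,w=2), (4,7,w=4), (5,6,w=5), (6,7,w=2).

Apply Kruskal's algorithm (sort edges by weight, add if no cycle):

Sorted edges by weight:
  (1,4) w=1
  (2,5) w=1
  (3,5) w=1
  (1,5) w=2
  (2,6) w=2
  (3,6) w=2
  (4,6) w=2
  (6,7) w=2
  (1,6) w=3
  (2,4) w=3
  (4,5) w=4
  (4,7) w=4
  (5,6) w=5
  (1,7) w=6
  (1,3) w=7
  (3,4) w=7
  (3,7) w=8

Add edge (1,4) w=1 -- no cycle. Running total: 1
Add edge (2,5) w=1 -- no cycle. Running total: 2
Add edge (3,5) w=1 -- no cycle. Running total: 3
Add edge (1,5) w=2 -- no cycle. Running total: 5
Add edge (2,6) w=2 -- no cycle. Running total: 7
Skip edge (3,6) w=2 -- would create cycle
Skip edge (4,6) w=2 -- would create cycle
Add edge (6,7) w=2 -- no cycle. Running total: 9

MST edges: (1,4,w=1), (2,5,w=1), (3,5,w=1), (1,5,w=2), (2,6,w=2), (6,7,w=2)
Total MST weight: 1 + 1 + 1 + 2 + 2 + 2 = 9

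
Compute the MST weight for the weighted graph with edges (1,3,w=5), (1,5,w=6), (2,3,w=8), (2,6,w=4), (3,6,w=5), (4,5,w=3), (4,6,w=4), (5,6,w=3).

Apply Kruskal's algorithm (sort edges by weight, add if no cycle):

Sorted edges by weight:
  (4,5) w=3
  (5,6) w=3
  (2,6) w=4
  (4,6) w=4
  (1,3) w=5
  (3,6) w=5
  (1,5) w=6
  (2,3) w=8

Add edge (4,5) w=3 -- no cycle. Running total: 3
Add edge (5,6) w=3 -- no cycle. Running total: 6
Add edge (2,6) w=4 -- no cycle. Running total: 10
Skip edge (4,6) w=4 -- would create cycle
Add edge (1,3) w=5 -- no cycle. Running total: 15
Add edge (3,6) w=5 -- no cycle. Running total: 20

MST edges: (4,5,w=3), (5,6,w=3), (2,6,w=4), (1,3,w=5), (3,6,w=5)
Total MST weight: 3 + 3 + 4 + 5 + 5 = 20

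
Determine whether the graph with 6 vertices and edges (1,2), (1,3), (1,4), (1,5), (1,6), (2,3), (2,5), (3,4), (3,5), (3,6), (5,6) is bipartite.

Step 1: Attempt 2-coloring using BFS:
  Start at vertex 1, assign color 0
  Color vertex 2 with color 1 (neighbor of 1)
  Color vertex 3 with color 1 (neighbor of 1)
  Color vertex 4 with color 1 (neighbor of 1)
  Color vertex 5 with color 1 (neighbor of 1)
  Color vertex 6 with color 1 (neighbor of 1)

Step 2: Conflict found! Vertices 2 and 3 are adjacent but have the same color.
This means the graph contains an odd cycle.

The graph is NOT bipartite.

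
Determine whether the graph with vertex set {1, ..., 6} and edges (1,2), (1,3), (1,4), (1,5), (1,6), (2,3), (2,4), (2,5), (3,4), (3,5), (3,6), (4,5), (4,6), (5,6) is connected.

Step 1: Build adjacency list from edges:
  1: 2, 3, 4, 5, 6
  2: 1, 3, 4, 5
  3: 1, 2, 4, 5, 6
  4: 1, 2, 3, 5, 6
  5: 1, 2, 3, 4, 6
  6: 1, 3, 4, 5

Step 2: Run BFS/DFS from vertex 1:
  Visited: {1, 2, 3, 4, 5, 6}
  Reached 6 of 6 vertices

Step 3: All 6 vertices reached from vertex 1, so the graph is connected.
Answer: Yes, the graph is connected.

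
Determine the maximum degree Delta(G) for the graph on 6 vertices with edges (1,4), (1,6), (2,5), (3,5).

Step 1: Count edges incident to each vertex:
  deg(1) = 2 (neighbors: 4, 6)
  deg(2) = 1 (neighbors: 5)
  deg(3) = 1 (neighbors: 5)
  deg(4) = 1 (neighbors: 1)
  deg(5) = 2 (neighbors: 2, 3)
  deg(6) = 1 (neighbors: 1)

Step 2: Find maximum:
  max(2, 1, 1, 1, 2, 1) = 2 (vertex 1)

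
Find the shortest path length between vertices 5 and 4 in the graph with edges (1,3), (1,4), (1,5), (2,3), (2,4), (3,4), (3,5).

Step 1: Build adjacency list:
  1: 3, 4, 5
  2: 3, 4
  3: 1, 2, 4, 5
  4: 1, 2, 3
  5: 1, 3

Step 2: BFS from vertex 5 to find shortest path to 4:
  vertex 1 reached at distance 1
  vertex 3 reached at distance 1
  vertex 4 reached at distance 2

Step 3: Shortest path: 5 -> 1 -> 4
Path length: 2 edges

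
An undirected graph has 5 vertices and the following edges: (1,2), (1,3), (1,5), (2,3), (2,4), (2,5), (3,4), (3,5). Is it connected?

Step 1: Build adjacency list from edges:
  1: 2, 3, 5
  2: 1, 3, 4, 5
  3: 1, 2, 4, 5
  4: 2, 3
  5: 1, 2, 3

Step 2: Run BFS/DFS from vertex 1:
  Visited: {1, 2, 3, 5, 4}
  Reached 5 of 5 vertices

Step 3: All 5 vertices reached from vertex 1, so the graph is connected.
Answer: Yes, the graph is connected.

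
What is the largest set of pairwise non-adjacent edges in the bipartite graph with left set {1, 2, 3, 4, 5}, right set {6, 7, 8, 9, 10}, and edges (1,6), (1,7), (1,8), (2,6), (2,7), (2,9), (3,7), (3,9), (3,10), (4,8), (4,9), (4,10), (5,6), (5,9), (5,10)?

Step 1: List the neighbors of each left vertex:
  1: 6, 7, 8
  2: 6, 7, 9
  3: 7, 9, 10
  4: 8, 9, 10
  5: 6, 9, 10

Step 2: Greedily match left vertices, then look for augmenting paths:
  Match 1 -- 6
  Match 2 -- 7
  Match 3 -- 9
  Match 4 -- 8
  Match 5 -- 10
  No augmenting path remains.

Step 3: Verify this is maximum:
  Matching size 5 = min(|L|, |R|) = min(5, 5), which is an upper bound, so this matching is maximum.

Maximum matching: {(1,6), (2,7), (3,9), (4,8), (5,10)}
Size: 5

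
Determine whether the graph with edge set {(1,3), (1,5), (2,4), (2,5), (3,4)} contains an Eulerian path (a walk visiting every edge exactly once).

Step 1: Find the degree of each vertex:
  deg(1) = 2
  deg(2) = 2
  deg(3) = 2
  deg(4) = 2
  deg(5) = 2

Step 2: Count vertices with odd degree:
  All vertices have even degree (0 odd-degree vertices)

Step 3: Apply Euler's theorem:
  - Eulerian circuit exists iff graph is connected and all vertices have even degree
  - Eulerian path exists iff graph is connected and has 0 or 2 odd-degree vertices

Graph is connected with 0 odd-degree vertices.
Both Eulerian circuit and Eulerian path exist.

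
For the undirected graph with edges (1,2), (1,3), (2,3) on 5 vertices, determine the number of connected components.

Step 1: Build adjacency list from edges:
  1: 2, 3
  2: 1, 3
  3: 1, 2
  4: (none)
  5: (none)

Step 2: Run BFS/DFS from vertex 1:
  Visited: {1, 2, 3}
  Reached 3 of 5 vertices

Step 3: Only 3 of 5 vertices reached. Graph is disconnected.
Connected components: {1, 2, 3}, {4}, {5}
Number of connected components: 3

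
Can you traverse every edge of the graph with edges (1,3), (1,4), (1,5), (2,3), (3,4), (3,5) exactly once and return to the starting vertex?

Step 1: Find the degree of each vertex:
  deg(1) = 3
  deg(2) = 1
  deg(3) = 4
  deg(4) = 2
  deg(5) = 2

Step 2: Count vertices with odd degree:
  Odd-degree vertices: 1, 2 (2 total)

Step 3: Apply Euler's theorem:
  - Eulerian circuit exists iff graph is connected and all vertices have even degree
  - Eulerian path exists iff graph is connected and has 0 or 2 odd-degree vertices

Graph is connected with exactly 2 odd-degree vertices (1, 2).
Eulerian path exists (starting and ending at the odd-degree vertices), but no Eulerian circuit.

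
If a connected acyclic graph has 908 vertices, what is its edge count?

A tree on n vertices always has exactly n - 1 edges.
For n = 908: edges = 908 - 1 = 907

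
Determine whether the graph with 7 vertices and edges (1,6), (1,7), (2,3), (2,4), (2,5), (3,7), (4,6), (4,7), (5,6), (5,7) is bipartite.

Step 1: Attempt 2-coloring using BFS:
  Start at vertex 1, assign color 0
  Color vertex 6 with color 1 (neighbor of 1)
  Color vertex 7 with color 1 (neighbor of 1)
  Color vertex 4 with color 0 (neighbor of 6)
  Color vertex 5 with color 0 (neighbor of 6)
  Color vertex 3 with color 0 (neighbor of 7)
  Color vertex 2 with color 1 (neighbor of 4)

Step 2: 2-coloring succeeded. No conflicts found.
  Set A (color 0): {1, 3, 4, 5}
  Set B (color 1): {2, 6, 7}

The graph is bipartite with partition {1, 3, 4, 5}, {2, 6, 7}.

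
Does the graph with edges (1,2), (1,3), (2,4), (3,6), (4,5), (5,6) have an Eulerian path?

Step 1: Find the degree of each vertex:
  deg(1) = 2
  deg(2) = 2
  deg(3) = 2
  deg(4) = 2
  deg(5) = 2
  deg(6) = 2

Step 2: Count vertices with odd degree:
  All vertices have even degree (0 odd-degree vertices)

Step 3: Apply Euler's theorem:
  - Eulerian circuit exists iff graph is connected and all vertices have even degree
  - Eulerian path exists iff graph is connected and has 0 or 2 odd-degree vertices

Graph is connected with 0 odd-degree vertices.
Both Eulerian circuit and Eulerian path exist.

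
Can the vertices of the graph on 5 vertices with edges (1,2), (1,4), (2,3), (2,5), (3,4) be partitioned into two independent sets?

Step 1: Attempt 2-coloring using BFS:
  Start at vertex 1, assign color 0
  Color vertex 2 with color 1 (neighbor of 1)
  Color vertex 4 with color 1 (neighbor of 1)
  Color vertex 3 with color 0 (neighbor of 2)
  Color vertex 5 with color 0 (neighbor of 2)

Step 2: 2-coloring succeeded. No conflicts found.
  Set A (color 0): {1, 3, 5}
  Set B (color 1): {2, 4}

The graph is bipartite with partition {1, 3, 5}, {2, 4}.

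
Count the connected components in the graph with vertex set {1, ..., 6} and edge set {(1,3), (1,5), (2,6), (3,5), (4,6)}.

Step 1: Build adjacency list from edges:
  1: 3, 5
  2: 6
  3: 1, 5
  4: 6
  5: 1, 3
  6: 2, 4

Step 2: Run BFS/DFS from vertex 1:
  Visited: {1, 3, 5}
  Reached 3 of 6 vertices

Step 3: Only 3 of 6 vertices reached. Graph is disconnected.
Connected components: {1, 3, 5}, {2, 4, 6}
Number of connected components: 2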